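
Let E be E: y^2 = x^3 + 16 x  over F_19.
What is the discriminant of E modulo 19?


4 a^3 + 27 b^2 = 4*16^3 + 27*0^2 = 16384 + 0 = 16384
Delta = -16 * (16384) = -262144
Delta mod 19 = 18

Delta = 18 (mod 19)


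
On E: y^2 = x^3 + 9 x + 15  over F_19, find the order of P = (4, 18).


Compute successive multiples of P until we hit O:
  1P = (4, 18)
  2P = (11, 1)
  3P = (13, 12)
  4P = (13, 7)
  5P = (11, 18)
  6P = (4, 1)
  7P = O

ord(P) = 7


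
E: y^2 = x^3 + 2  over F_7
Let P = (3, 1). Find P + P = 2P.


Doubling: s = (3 x1^2 + a) / (2 y1)
s = (3*3^2 + 0) / (2*1) mod 7 = 3
x3 = s^2 - 2 x1 mod 7 = 3^2 - 2*3 = 3
y3 = s (x1 - x3) - y1 mod 7 = 3 * (3 - 3) - 1 = 6

2P = (3, 6)


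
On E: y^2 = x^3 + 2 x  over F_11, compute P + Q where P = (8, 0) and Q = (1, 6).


P != Q, so use the chord formula.
s = (y2 - y1) / (x2 - x1) = (6) / (4) mod 11 = 7
x3 = s^2 - x1 - x2 mod 11 = 7^2 - 8 - 1 = 7
y3 = s (x1 - x3) - y1 mod 11 = 7 * (8 - 7) - 0 = 7

P + Q = (7, 7)


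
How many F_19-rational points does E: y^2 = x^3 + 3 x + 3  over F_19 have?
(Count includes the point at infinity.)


For each x in F_19, count y with y^2 = x^3 + 3 x + 3 mod 19:
  x = 1: RHS = 7, y in [8, 11]  -> 2 point(s)
  x = 2: RHS = 17, y in [6, 13]  -> 2 point(s)
  x = 3: RHS = 1, y in [1, 18]  -> 2 point(s)
  x = 6: RHS = 9, y in [3, 16]  -> 2 point(s)
  x = 7: RHS = 6, y in [5, 14]  -> 2 point(s)
  x = 8: RHS = 7, y in [8, 11]  -> 2 point(s)
  x = 10: RHS = 7, y in [8, 11]  -> 2 point(s)
  x = 12: RHS = 0, y in [0]  -> 1 point(s)
  x = 13: RHS = 16, y in [4, 15]  -> 2 point(s)
  x = 16: RHS = 5, y in [9, 10]  -> 2 point(s)
Affine points: 19. Add the point at infinity: total = 20.

#E(F_19) = 20


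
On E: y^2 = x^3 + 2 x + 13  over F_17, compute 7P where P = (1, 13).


k = 7 = 111_2 (binary, LSB first: 111)
Double-and-add from P = (1, 13):
  bit 0 = 1: acc = O + (1, 13) = (1, 13)
  bit 1 = 1: acc = (1, 13) + (13, 3) = (7, 9)
  bit 2 = 1: acc = (7, 9) + (0, 9) = (10, 8)

7P = (10, 8)


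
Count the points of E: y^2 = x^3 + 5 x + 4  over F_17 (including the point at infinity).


For each x in F_17, count y with y^2 = x^3 + 5 x + 4 mod 17:
  x = 0: RHS = 4, y in [2, 15]  -> 2 point(s)
  x = 5: RHS = 1, y in [1, 16]  -> 2 point(s)
  x = 7: RHS = 8, y in [5, 12]  -> 2 point(s)
  x = 9: RHS = 13, y in [8, 9]  -> 2 point(s)
  x = 10: RHS = 0, y in [0]  -> 1 point(s)
  x = 11: RHS = 13, y in [8, 9]  -> 2 point(s)
  x = 14: RHS = 13, y in [8, 9]  -> 2 point(s)
  x = 16: RHS = 15, y in [7, 10]  -> 2 point(s)
Affine points: 15. Add the point at infinity: total = 16.

#E(F_17) = 16


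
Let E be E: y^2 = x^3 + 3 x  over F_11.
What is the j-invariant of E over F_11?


Delta = -16(4 a^3 + 27 b^2) mod 11 = 10
-1728 * (4 a)^3 = -1728 * (4*3)^3 mod 11 = 10
j = 10 * 10^(-1) mod 11 = 1

j = 1 (mod 11)


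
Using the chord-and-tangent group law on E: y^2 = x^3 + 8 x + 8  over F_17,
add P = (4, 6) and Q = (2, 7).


P != Q, so use the chord formula.
s = (y2 - y1) / (x2 - x1) = (1) / (15) mod 17 = 8
x3 = s^2 - x1 - x2 mod 17 = 8^2 - 4 - 2 = 7
y3 = s (x1 - x3) - y1 mod 17 = 8 * (4 - 7) - 6 = 4

P + Q = (7, 4)


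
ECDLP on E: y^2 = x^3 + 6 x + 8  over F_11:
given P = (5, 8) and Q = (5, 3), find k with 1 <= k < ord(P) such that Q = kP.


Enumerate multiples of P until we hit Q = (5, 3):
  1P = (5, 8)
  2P = (10, 10)
  3P = (1, 9)
  4P = (3, 8)
  5P = (3, 3)
  6P = (1, 2)
  7P = (10, 1)
  8P = (5, 3)
Match found at i = 8.

k = 8


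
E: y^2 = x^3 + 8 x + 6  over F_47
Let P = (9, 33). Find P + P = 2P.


Doubling: s = (3 x1^2 + a) / (2 y1)
s = (3*9^2 + 8) / (2*33) mod 47 = 33
x3 = s^2 - 2 x1 mod 47 = 33^2 - 2*9 = 37
y3 = s (x1 - x3) - y1 mod 47 = 33 * (9 - 37) - 33 = 30

2P = (37, 30)


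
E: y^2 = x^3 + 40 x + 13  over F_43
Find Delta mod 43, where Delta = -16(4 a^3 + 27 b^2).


4 a^3 + 27 b^2 = 4*40^3 + 27*13^2 = 256000 + 4563 = 260563
Delta = -16 * (260563) = -4169008
Delta mod 43 = 14

Delta = 14 (mod 43)


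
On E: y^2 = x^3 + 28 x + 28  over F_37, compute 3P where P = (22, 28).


k = 3 = 11_2 (binary, LSB first: 11)
Double-and-add from P = (22, 28):
  bit 0 = 1: acc = O + (22, 28) = (22, 28)
  bit 1 = 1: acc = (22, 28) + (30, 9) = (34, 19)

3P = (34, 19)


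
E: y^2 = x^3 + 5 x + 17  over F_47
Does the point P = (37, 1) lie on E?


Check whether y^2 = x^3 + 5 x + 17 (mod 47) for (x, y) = (37, 1).
LHS: y^2 = 1^2 mod 47 = 1
RHS: x^3 + 5 x + 17 = 37^3 + 5*37 + 17 mod 47 = 1
LHS = RHS

Yes, on the curve


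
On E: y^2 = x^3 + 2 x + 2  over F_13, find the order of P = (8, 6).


Compute successive multiples of P until we hit O:
  1P = (8, 6)
  2P = (11, 4)
  3P = (6, 10)
  4P = (3, 10)
  5P = (12, 5)
  6P = (2, 12)
  7P = (4, 3)
  8P = (4, 10)
  ... (continuing to 15P)
  15P = O

ord(P) = 15


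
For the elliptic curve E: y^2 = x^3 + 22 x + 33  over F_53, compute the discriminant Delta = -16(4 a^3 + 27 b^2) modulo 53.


4 a^3 + 27 b^2 = 4*22^3 + 27*33^2 = 42592 + 29403 = 71995
Delta = -16 * (71995) = -1151920
Delta mod 53 = 35

Delta = 35 (mod 53)


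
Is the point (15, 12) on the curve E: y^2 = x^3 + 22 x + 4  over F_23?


Check whether y^2 = x^3 + 22 x + 4 (mod 23) for (x, y) = (15, 12).
LHS: y^2 = 12^2 mod 23 = 6
RHS: x^3 + 22 x + 4 = 15^3 + 22*15 + 4 mod 23 = 6
LHS = RHS

Yes, on the curve


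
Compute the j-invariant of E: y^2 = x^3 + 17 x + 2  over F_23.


Delta = -16(4 a^3 + 27 b^2) mod 23 = 21
-1728 * (4 a)^3 = -1728 * (4*17)^3 mod 23 = 3
j = 3 * 21^(-1) mod 23 = 10

j = 10 (mod 23)


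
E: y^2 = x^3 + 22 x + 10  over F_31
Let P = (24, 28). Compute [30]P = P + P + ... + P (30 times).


k = 30 = 11110_2 (binary, LSB first: 01111)
Double-and-add from P = (24, 28):
  bit 0 = 0: acc unchanged = O
  bit 1 = 1: acc = O + (16, 5) = (16, 5)
  bit 2 = 1: acc = (16, 5) + (9, 21) = (3, 14)
  bit 3 = 1: acc = (3, 14) + (20, 24) = (18, 10)
  bit 4 = 1: acc = (18, 10) + (11, 23) = (20, 7)

30P = (20, 7)


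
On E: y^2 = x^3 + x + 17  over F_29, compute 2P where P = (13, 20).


Doubling: s = (3 x1^2 + a) / (2 y1)
s = (3*13^2 + 1) / (2*20) mod 29 = 4
x3 = s^2 - 2 x1 mod 29 = 4^2 - 2*13 = 19
y3 = s (x1 - x3) - y1 mod 29 = 4 * (13 - 19) - 20 = 14

2P = (19, 14)


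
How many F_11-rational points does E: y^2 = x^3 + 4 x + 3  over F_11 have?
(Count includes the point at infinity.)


For each x in F_11, count y with y^2 = x^3 + 4 x + 3 mod 11:
  x = 0: RHS = 3, y in [5, 6]  -> 2 point(s)
  x = 3: RHS = 9, y in [3, 8]  -> 2 point(s)
  x = 5: RHS = 5, y in [4, 7]  -> 2 point(s)
  x = 6: RHS = 1, y in [1, 10]  -> 2 point(s)
  x = 7: RHS = 0, y in [0]  -> 1 point(s)
  x = 9: RHS = 9, y in [3, 8]  -> 2 point(s)
  x = 10: RHS = 9, y in [3, 8]  -> 2 point(s)
Affine points: 13. Add the point at infinity: total = 14.

#E(F_11) = 14


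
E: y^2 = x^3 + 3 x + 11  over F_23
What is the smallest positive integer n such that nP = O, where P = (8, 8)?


Compute successive multiples of P until we hit O:
  1P = (8, 8)
  2P = (9, 10)
  3P = (10, 11)
  4P = (13, 19)
  5P = (5, 17)
  6P = (19, 2)
  7P = (2, 18)
  8P = (3, 22)
  ... (continuing to 27P)
  27P = O

ord(P) = 27


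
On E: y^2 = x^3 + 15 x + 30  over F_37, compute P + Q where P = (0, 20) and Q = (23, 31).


P != Q, so use the chord formula.
s = (y2 - y1) / (x2 - x1) = (11) / (23) mod 37 = 23
x3 = s^2 - x1 - x2 mod 37 = 23^2 - 0 - 23 = 25
y3 = s (x1 - x3) - y1 mod 37 = 23 * (0 - 25) - 20 = 34

P + Q = (25, 34)


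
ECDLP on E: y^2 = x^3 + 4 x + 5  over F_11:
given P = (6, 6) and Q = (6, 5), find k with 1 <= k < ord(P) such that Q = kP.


Enumerate multiples of P until we hit Q = (6, 5):
  1P = (6, 6)
  2P = (3, 0)
  3P = (6, 5)
Match found at i = 3.

k = 3


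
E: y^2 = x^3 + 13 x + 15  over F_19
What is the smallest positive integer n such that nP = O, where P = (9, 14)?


Compute successive multiples of P until we hit O:
  1P = (9, 14)
  2P = (2, 12)
  3P = (17, 0)
  4P = (2, 7)
  5P = (9, 5)
  6P = O

ord(P) = 6


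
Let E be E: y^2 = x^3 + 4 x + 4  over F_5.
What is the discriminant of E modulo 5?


4 a^3 + 27 b^2 = 4*4^3 + 27*4^2 = 256 + 432 = 688
Delta = -16 * (688) = -11008
Delta mod 5 = 2

Delta = 2 (mod 5)


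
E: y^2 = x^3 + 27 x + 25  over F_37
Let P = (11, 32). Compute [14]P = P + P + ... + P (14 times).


k = 14 = 1110_2 (binary, LSB first: 0111)
Double-and-add from P = (11, 32):
  bit 0 = 0: acc unchanged = O
  bit 1 = 1: acc = O + (19, 21) = (19, 21)
  bit 2 = 1: acc = (19, 21) + (36, 16) = (26, 5)
  bit 3 = 1: acc = (26, 5) + (1, 33) = (36, 21)

14P = (36, 21)


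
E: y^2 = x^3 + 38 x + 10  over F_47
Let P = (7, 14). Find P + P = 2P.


Doubling: s = (3 x1^2 + a) / (2 y1)
s = (3*7^2 + 38) / (2*14) mod 47 = 15
x3 = s^2 - 2 x1 mod 47 = 15^2 - 2*7 = 23
y3 = s (x1 - x3) - y1 mod 47 = 15 * (7 - 23) - 14 = 28

2P = (23, 28)


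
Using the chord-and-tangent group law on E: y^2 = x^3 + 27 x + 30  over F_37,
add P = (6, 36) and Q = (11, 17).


P != Q, so use the chord formula.
s = (y2 - y1) / (x2 - x1) = (18) / (5) mod 37 = 11
x3 = s^2 - x1 - x2 mod 37 = 11^2 - 6 - 11 = 30
y3 = s (x1 - x3) - y1 mod 37 = 11 * (6 - 30) - 36 = 33

P + Q = (30, 33)


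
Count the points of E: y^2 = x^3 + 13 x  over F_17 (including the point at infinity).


For each x in F_17, count y with y^2 = x^3 + 13 x + 0 mod 17:
  x = 0: RHS = 0, y in [0]  -> 1 point(s)
  x = 2: RHS = 0, y in [0]  -> 1 point(s)
  x = 3: RHS = 15, y in [7, 10]  -> 2 point(s)
  x = 7: RHS = 9, y in [3, 14]  -> 2 point(s)
  x = 8: RHS = 4, y in [2, 15]  -> 2 point(s)
  x = 9: RHS = 13, y in [8, 9]  -> 2 point(s)
  x = 10: RHS = 8, y in [5, 12]  -> 2 point(s)
  x = 14: RHS = 2, y in [6, 11]  -> 2 point(s)
  x = 15: RHS = 0, y in [0]  -> 1 point(s)
Affine points: 15. Add the point at infinity: total = 16.

#E(F_17) = 16


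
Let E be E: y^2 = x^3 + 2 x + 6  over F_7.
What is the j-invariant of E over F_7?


Delta = -16(4 a^3 + 27 b^2) mod 7 = 1
-1728 * (4 a)^3 = -1728 * (4*2)^3 mod 7 = 1
j = 1 * 1^(-1) mod 7 = 1

j = 1 (mod 7)


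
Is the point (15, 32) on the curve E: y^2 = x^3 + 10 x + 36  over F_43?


Check whether y^2 = x^3 + 10 x + 36 (mod 43) for (x, y) = (15, 32).
LHS: y^2 = 32^2 mod 43 = 35
RHS: x^3 + 10 x + 36 = 15^3 + 10*15 + 36 mod 43 = 35
LHS = RHS

Yes, on the curve


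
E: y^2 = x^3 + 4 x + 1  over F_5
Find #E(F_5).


For each x in F_5, count y with y^2 = x^3 + 4 x + 1 mod 5:
  x = 0: RHS = 1, y in [1, 4]  -> 2 point(s)
  x = 1: RHS = 1, y in [1, 4]  -> 2 point(s)
  x = 3: RHS = 0, y in [0]  -> 1 point(s)
  x = 4: RHS = 1, y in [1, 4]  -> 2 point(s)
Affine points: 7. Add the point at infinity: total = 8.

#E(F_5) = 8


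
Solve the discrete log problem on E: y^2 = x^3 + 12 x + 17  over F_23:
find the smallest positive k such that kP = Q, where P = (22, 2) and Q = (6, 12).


Enumerate multiples of P until we hit Q = (6, 12):
  1P = (22, 2)
  2P = (6, 12)
Match found at i = 2.

k = 2


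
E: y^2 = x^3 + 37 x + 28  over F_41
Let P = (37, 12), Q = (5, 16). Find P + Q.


P != Q, so use the chord formula.
s = (y2 - y1) / (x2 - x1) = (4) / (9) mod 41 = 5
x3 = s^2 - x1 - x2 mod 41 = 5^2 - 37 - 5 = 24
y3 = s (x1 - x3) - y1 mod 41 = 5 * (37 - 24) - 12 = 12

P + Q = (24, 12)


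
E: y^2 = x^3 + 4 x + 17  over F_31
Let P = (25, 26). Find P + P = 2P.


Doubling: s = (3 x1^2 + a) / (2 y1)
s = (3*25^2 + 4) / (2*26) mod 31 = 26
x3 = s^2 - 2 x1 mod 31 = 26^2 - 2*25 = 6
y3 = s (x1 - x3) - y1 mod 31 = 26 * (25 - 6) - 26 = 3

2P = (6, 3)


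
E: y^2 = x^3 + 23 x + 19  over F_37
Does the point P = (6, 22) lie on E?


Check whether y^2 = x^3 + 23 x + 19 (mod 37) for (x, y) = (6, 22).
LHS: y^2 = 22^2 mod 37 = 3
RHS: x^3 + 23 x + 19 = 6^3 + 23*6 + 19 mod 37 = 3
LHS = RHS

Yes, on the curve


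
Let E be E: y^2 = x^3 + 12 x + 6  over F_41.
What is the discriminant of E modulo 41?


4 a^3 + 27 b^2 = 4*12^3 + 27*6^2 = 6912 + 972 = 7884
Delta = -16 * (7884) = -126144
Delta mod 41 = 13

Delta = 13 (mod 41)


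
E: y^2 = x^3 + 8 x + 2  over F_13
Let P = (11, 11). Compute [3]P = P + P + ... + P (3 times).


k = 3 = 11_2 (binary, LSB first: 11)
Double-and-add from P = (11, 11):
  bit 0 = 1: acc = O + (11, 11) = (11, 11)
  bit 1 = 1: acc = (11, 11) + (3, 1) = (3, 12)

3P = (3, 12)


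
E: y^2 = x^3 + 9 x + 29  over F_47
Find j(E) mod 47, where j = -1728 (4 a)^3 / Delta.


Delta = -16(4 a^3 + 27 b^2) mod 47 = 13
-1728 * (4 a)^3 = -1728 * (4*9)^3 mod 47 = 23
j = 23 * 13^(-1) mod 47 = 9

j = 9 (mod 47)


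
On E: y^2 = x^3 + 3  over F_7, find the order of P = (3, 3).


Compute successive multiples of P until we hit O:
  1P = (3, 3)
  2P = (2, 5)
  3P = (6, 3)
  4P = (5, 4)
  5P = (1, 5)
  6P = (4, 5)
  7P = (4, 2)
  8P = (1, 2)
  ... (continuing to 13P)
  13P = O

ord(P) = 13


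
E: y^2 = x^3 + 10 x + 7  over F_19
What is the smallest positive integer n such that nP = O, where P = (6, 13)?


Compute successive multiples of P until we hit O:
  1P = (6, 13)
  2P = (5, 12)
  3P = (9, 3)
  4P = (13, 4)
  5P = (16, 8)
  6P = (2, 4)
  7P = (3, 8)
  8P = (17, 13)
  ... (continuing to 27P)
  27P = O

ord(P) = 27


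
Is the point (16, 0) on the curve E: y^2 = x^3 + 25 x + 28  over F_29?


Check whether y^2 = x^3 + 25 x + 28 (mod 29) for (x, y) = (16, 0).
LHS: y^2 = 0^2 mod 29 = 0
RHS: x^3 + 25 x + 28 = 16^3 + 25*16 + 28 mod 29 = 0
LHS = RHS

Yes, on the curve


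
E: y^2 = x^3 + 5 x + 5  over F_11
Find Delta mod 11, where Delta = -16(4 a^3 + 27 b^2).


4 a^3 + 27 b^2 = 4*5^3 + 27*5^2 = 500 + 675 = 1175
Delta = -16 * (1175) = -18800
Delta mod 11 = 10

Delta = 10 (mod 11)


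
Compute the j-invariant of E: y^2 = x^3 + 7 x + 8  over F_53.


Delta = -16(4 a^3 + 27 b^2) mod 53 = 8
-1728 * (4 a)^3 = -1728 * (4*7)^3 mod 53 = 51
j = 51 * 8^(-1) mod 53 = 13

j = 13 (mod 53)


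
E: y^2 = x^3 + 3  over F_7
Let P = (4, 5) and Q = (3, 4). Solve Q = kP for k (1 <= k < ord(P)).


Enumerate multiples of P until we hit Q = (3, 4):
  1P = (4, 5)
  2P = (3, 4)
Match found at i = 2.

k = 2


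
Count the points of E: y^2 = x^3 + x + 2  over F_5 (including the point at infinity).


For each x in F_5, count y with y^2 = x^3 + 1 x + 2 mod 5:
  x = 1: RHS = 4, y in [2, 3]  -> 2 point(s)
  x = 4: RHS = 0, y in [0]  -> 1 point(s)
Affine points: 3. Add the point at infinity: total = 4.

#E(F_5) = 4


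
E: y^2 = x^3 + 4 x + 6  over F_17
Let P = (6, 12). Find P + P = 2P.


Doubling: s = (3 x1^2 + a) / (2 y1)
s = (3*6^2 + 4) / (2*12) mod 17 = 16
x3 = s^2 - 2 x1 mod 17 = 16^2 - 2*6 = 6
y3 = s (x1 - x3) - y1 mod 17 = 16 * (6 - 6) - 12 = 5

2P = (6, 5)


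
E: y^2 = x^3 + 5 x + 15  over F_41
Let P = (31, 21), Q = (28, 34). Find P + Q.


P != Q, so use the chord formula.
s = (y2 - y1) / (x2 - x1) = (13) / (38) mod 41 = 23
x3 = s^2 - x1 - x2 mod 41 = 23^2 - 31 - 28 = 19
y3 = s (x1 - x3) - y1 mod 41 = 23 * (31 - 19) - 21 = 9

P + Q = (19, 9)


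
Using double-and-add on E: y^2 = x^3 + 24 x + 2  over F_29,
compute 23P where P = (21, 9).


k = 23 = 10111_2 (binary, LSB first: 11101)
Double-and-add from P = (21, 9):
  bit 0 = 1: acc = O + (21, 9) = (21, 9)
  bit 1 = 1: acc = (21, 9) + (15, 5) = (16, 4)
  bit 2 = 1: acc = (16, 4) + (22, 19) = (19, 3)
  bit 3 = 0: acc unchanged = (19, 3)
  bit 4 = 1: acc = (19, 3) + (27, 27) = (21, 20)

23P = (21, 20)


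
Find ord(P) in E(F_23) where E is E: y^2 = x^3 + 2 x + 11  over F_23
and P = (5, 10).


Compute successive multiples of P until we hit O:
  1P = (5, 10)
  2P = (15, 9)
  3P = (6, 20)
  4P = (20, 1)
  5P = (14, 0)
  6P = (20, 22)
  7P = (6, 3)
  8P = (15, 14)
  ... (continuing to 10P)
  10P = O

ord(P) = 10


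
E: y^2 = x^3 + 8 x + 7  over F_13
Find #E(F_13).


For each x in F_13, count y with y^2 = x^3 + 8 x + 7 mod 13:
  x = 1: RHS = 3, y in [4, 9]  -> 2 point(s)
  x = 4: RHS = 12, y in [5, 8]  -> 2 point(s)
  x = 5: RHS = 3, y in [4, 9]  -> 2 point(s)
  x = 7: RHS = 3, y in [4, 9]  -> 2 point(s)
  x = 11: RHS = 9, y in [3, 10]  -> 2 point(s)
Affine points: 10. Add the point at infinity: total = 11.

#E(F_13) = 11


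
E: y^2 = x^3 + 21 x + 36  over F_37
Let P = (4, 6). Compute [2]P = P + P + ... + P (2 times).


k = 2 = 10_2 (binary, LSB first: 01)
Double-and-add from P = (4, 6):
  bit 0 = 0: acc unchanged = O
  bit 1 = 1: acc = O + (32, 18) = (32, 18)

2P = (32, 18)


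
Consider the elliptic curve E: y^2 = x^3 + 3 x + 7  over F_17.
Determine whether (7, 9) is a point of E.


Check whether y^2 = x^3 + 3 x + 7 (mod 17) for (x, y) = (7, 9).
LHS: y^2 = 9^2 mod 17 = 13
RHS: x^3 + 3 x + 7 = 7^3 + 3*7 + 7 mod 17 = 14
LHS != RHS

No, not on the curve


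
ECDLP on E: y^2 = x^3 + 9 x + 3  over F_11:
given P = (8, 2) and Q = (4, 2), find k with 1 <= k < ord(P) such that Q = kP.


Enumerate multiples of P until we hit Q = (4, 2):
  1P = (8, 2)
  2P = (10, 2)
  3P = (4, 9)
  4P = (0, 6)
  5P = (6, 8)
  6P = (6, 3)
  7P = (0, 5)
  8P = (4, 2)
Match found at i = 8.

k = 8


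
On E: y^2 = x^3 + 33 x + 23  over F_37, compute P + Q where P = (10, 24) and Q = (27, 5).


P != Q, so use the chord formula.
s = (y2 - y1) / (x2 - x1) = (18) / (17) mod 37 = 25
x3 = s^2 - x1 - x2 mod 37 = 25^2 - 10 - 27 = 33
y3 = s (x1 - x3) - y1 mod 37 = 25 * (10 - 33) - 24 = 30

P + Q = (33, 30)


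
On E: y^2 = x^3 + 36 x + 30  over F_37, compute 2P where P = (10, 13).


Doubling: s = (3 x1^2 + a) / (2 y1)
s = (3*10^2 + 36) / (2*13) mod 37 = 30
x3 = s^2 - 2 x1 mod 37 = 30^2 - 2*10 = 29
y3 = s (x1 - x3) - y1 mod 37 = 30 * (10 - 29) - 13 = 9

2P = (29, 9)


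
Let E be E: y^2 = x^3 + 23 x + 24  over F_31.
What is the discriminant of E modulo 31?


4 a^3 + 27 b^2 = 4*23^3 + 27*24^2 = 48668 + 15552 = 64220
Delta = -16 * (64220) = -1027520
Delta mod 31 = 6

Delta = 6 (mod 31)


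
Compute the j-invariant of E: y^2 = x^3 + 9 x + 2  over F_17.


Delta = -16(4 a^3 + 27 b^2) mod 17 = 15
-1728 * (4 a)^3 = -1728 * (4*9)^3 mod 17 = 14
j = 14 * 15^(-1) mod 17 = 10

j = 10 (mod 17)


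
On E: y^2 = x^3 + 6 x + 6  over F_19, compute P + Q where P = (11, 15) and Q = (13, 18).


P != Q, so use the chord formula.
s = (y2 - y1) / (x2 - x1) = (3) / (2) mod 19 = 11
x3 = s^2 - x1 - x2 mod 19 = 11^2 - 11 - 13 = 2
y3 = s (x1 - x3) - y1 mod 19 = 11 * (11 - 2) - 15 = 8

P + Q = (2, 8)


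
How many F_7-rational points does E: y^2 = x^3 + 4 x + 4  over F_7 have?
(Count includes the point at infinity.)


For each x in F_7, count y with y^2 = x^3 + 4 x + 4 mod 7:
  x = 0: RHS = 4, y in [2, 5]  -> 2 point(s)
  x = 1: RHS = 2, y in [3, 4]  -> 2 point(s)
  x = 3: RHS = 1, y in [1, 6]  -> 2 point(s)
  x = 4: RHS = 0, y in [0]  -> 1 point(s)
  x = 5: RHS = 2, y in [3, 4]  -> 2 point(s)
Affine points: 9. Add the point at infinity: total = 10.

#E(F_7) = 10


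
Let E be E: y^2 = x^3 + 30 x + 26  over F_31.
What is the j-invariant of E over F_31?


Delta = -16(4 a^3 + 27 b^2) mod 31 = 21
-1728 * (4 a)^3 = -1728 * (4*30)^3 mod 31 = 15
j = 15 * 21^(-1) mod 31 = 14

j = 14 (mod 31)


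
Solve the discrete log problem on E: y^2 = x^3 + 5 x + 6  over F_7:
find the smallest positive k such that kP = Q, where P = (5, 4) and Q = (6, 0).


Enumerate multiples of P until we hit Q = (6, 0):
  1P = (5, 4)
  2P = (6, 0)
Match found at i = 2.

k = 2


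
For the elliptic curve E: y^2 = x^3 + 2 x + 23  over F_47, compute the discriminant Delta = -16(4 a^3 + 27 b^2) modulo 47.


4 a^3 + 27 b^2 = 4*2^3 + 27*23^2 = 32 + 14283 = 14315
Delta = -16 * (14315) = -229040
Delta mod 47 = 38

Delta = 38 (mod 47)


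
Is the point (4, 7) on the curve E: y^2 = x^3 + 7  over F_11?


Check whether y^2 = x^3 + 0 x + 7 (mod 11) for (x, y) = (4, 7).
LHS: y^2 = 7^2 mod 11 = 5
RHS: x^3 + 0 x + 7 = 4^3 + 0*4 + 7 mod 11 = 5
LHS = RHS

Yes, on the curve


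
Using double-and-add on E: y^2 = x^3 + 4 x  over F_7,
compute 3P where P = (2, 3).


k = 3 = 11_2 (binary, LSB first: 11)
Double-and-add from P = (2, 3):
  bit 0 = 1: acc = O + (2, 3) = (2, 3)
  bit 1 = 1: acc = (2, 3) + (0, 0) = (2, 4)

3P = (2, 4)


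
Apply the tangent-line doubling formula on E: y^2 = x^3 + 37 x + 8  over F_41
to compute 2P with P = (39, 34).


Doubling: s = (3 x1^2 + a) / (2 y1)
s = (3*39^2 + 37) / (2*34) mod 41 = 17
x3 = s^2 - 2 x1 mod 41 = 17^2 - 2*39 = 6
y3 = s (x1 - x3) - y1 mod 41 = 17 * (39 - 6) - 34 = 35

2P = (6, 35)


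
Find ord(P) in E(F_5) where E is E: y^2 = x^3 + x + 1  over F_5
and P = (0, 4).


Compute successive multiples of P until we hit O:
  1P = (0, 4)
  2P = (4, 3)
  3P = (2, 4)
  4P = (3, 1)
  5P = (3, 4)
  6P = (2, 1)
  7P = (4, 2)
  8P = (0, 1)
  ... (continuing to 9P)
  9P = O

ord(P) = 9


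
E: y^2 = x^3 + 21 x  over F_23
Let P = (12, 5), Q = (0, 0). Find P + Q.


P != Q, so use the chord formula.
s = (y2 - y1) / (x2 - x1) = (18) / (11) mod 23 = 10
x3 = s^2 - x1 - x2 mod 23 = 10^2 - 12 - 0 = 19
y3 = s (x1 - x3) - y1 mod 23 = 10 * (12 - 19) - 5 = 17

P + Q = (19, 17)


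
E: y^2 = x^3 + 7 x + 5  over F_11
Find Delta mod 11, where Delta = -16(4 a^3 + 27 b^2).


4 a^3 + 27 b^2 = 4*7^3 + 27*5^2 = 1372 + 675 = 2047
Delta = -16 * (2047) = -32752
Delta mod 11 = 6

Delta = 6 (mod 11)


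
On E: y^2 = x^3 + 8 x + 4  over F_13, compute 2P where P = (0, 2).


Doubling: s = (3 x1^2 + a) / (2 y1)
s = (3*0^2 + 8) / (2*2) mod 13 = 2
x3 = s^2 - 2 x1 mod 13 = 2^2 - 2*0 = 4
y3 = s (x1 - x3) - y1 mod 13 = 2 * (0 - 4) - 2 = 3

2P = (4, 3)


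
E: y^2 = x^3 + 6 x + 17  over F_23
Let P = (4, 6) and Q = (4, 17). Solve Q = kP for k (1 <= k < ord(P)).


Enumerate multiples of P until we hit Q = (4, 17):
  1P = (4, 6)
  2P = (18, 0)
  3P = (4, 17)
Match found at i = 3.

k = 3


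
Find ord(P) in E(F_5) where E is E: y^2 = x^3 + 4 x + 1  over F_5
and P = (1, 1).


Compute successive multiples of P until we hit O:
  1P = (1, 1)
  2P = (4, 1)
  3P = (0, 4)
  4P = (3, 0)
  5P = (0, 1)
  6P = (4, 4)
  7P = (1, 4)
  8P = O

ord(P) = 8


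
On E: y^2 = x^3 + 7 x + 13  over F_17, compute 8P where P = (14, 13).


k = 8 = 1000_2 (binary, LSB first: 0001)
Double-and-add from P = (14, 13):
  bit 0 = 0: acc unchanged = O
  bit 1 = 0: acc unchanged = O
  bit 2 = 0: acc unchanged = O
  bit 3 = 1: acc = O + (0, 9) = (0, 9)

8P = (0, 9)


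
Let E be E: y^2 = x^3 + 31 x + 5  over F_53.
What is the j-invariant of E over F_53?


Delta = -16(4 a^3 + 27 b^2) mod 53 = 10
-1728 * (4 a)^3 = -1728 * (4*31)^3 mod 53 = 42
j = 42 * 10^(-1) mod 53 = 36

j = 36 (mod 53)


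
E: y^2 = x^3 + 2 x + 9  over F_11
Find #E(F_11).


For each x in F_11, count y with y^2 = x^3 + 2 x + 9 mod 11:
  x = 0: RHS = 9, y in [3, 8]  -> 2 point(s)
  x = 1: RHS = 1, y in [1, 10]  -> 2 point(s)
  x = 3: RHS = 9, y in [3, 8]  -> 2 point(s)
  x = 4: RHS = 4, y in [2, 9]  -> 2 point(s)
  x = 5: RHS = 1, y in [1, 10]  -> 2 point(s)
  x = 7: RHS = 3, y in [5, 6]  -> 2 point(s)
  x = 8: RHS = 9, y in [3, 8]  -> 2 point(s)
Affine points: 14. Add the point at infinity: total = 15.

#E(F_11) = 15


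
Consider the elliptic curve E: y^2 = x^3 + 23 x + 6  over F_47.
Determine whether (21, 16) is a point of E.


Check whether y^2 = x^3 + 23 x + 6 (mod 47) for (x, y) = (21, 16).
LHS: y^2 = 16^2 mod 47 = 21
RHS: x^3 + 23 x + 6 = 21^3 + 23*21 + 6 mod 47 = 21
LHS = RHS

Yes, on the curve


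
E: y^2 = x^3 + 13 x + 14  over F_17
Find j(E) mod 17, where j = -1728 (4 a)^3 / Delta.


Delta = -16(4 a^3 + 27 b^2) mod 17 = 4
-1728 * (4 a)^3 = -1728 * (4*13)^3 mod 17 = 6
j = 6 * 4^(-1) mod 17 = 10

j = 10 (mod 17)


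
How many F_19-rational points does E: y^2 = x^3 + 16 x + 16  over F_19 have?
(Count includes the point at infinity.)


For each x in F_19, count y with y^2 = x^3 + 16 x + 16 mod 19:
  x = 0: RHS = 16, y in [4, 15]  -> 2 point(s)
  x = 4: RHS = 11, y in [7, 12]  -> 2 point(s)
  x = 6: RHS = 5, y in [9, 10]  -> 2 point(s)
  x = 10: RHS = 17, y in [6, 13]  -> 2 point(s)
  x = 12: RHS = 17, y in [6, 13]  -> 2 point(s)
  x = 14: RHS = 1, y in [1, 18]  -> 2 point(s)
  x = 16: RHS = 17, y in [6, 13]  -> 2 point(s)
Affine points: 14. Add the point at infinity: total = 15.

#E(F_19) = 15


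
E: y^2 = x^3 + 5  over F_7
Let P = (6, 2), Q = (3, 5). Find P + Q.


P != Q, so use the chord formula.
s = (y2 - y1) / (x2 - x1) = (3) / (4) mod 7 = 6
x3 = s^2 - x1 - x2 mod 7 = 6^2 - 6 - 3 = 6
y3 = s (x1 - x3) - y1 mod 7 = 6 * (6 - 6) - 2 = 5

P + Q = (6, 5)


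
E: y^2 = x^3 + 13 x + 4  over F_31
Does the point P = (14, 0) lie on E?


Check whether y^2 = x^3 + 13 x + 4 (mod 31) for (x, y) = (14, 0).
LHS: y^2 = 0^2 mod 31 = 0
RHS: x^3 + 13 x + 4 = 14^3 + 13*14 + 4 mod 31 = 16
LHS != RHS

No, not on the curve


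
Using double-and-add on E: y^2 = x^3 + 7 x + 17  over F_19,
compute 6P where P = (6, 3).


k = 6 = 110_2 (binary, LSB first: 011)
Double-and-add from P = (6, 3):
  bit 0 = 0: acc unchanged = O
  bit 1 = 1: acc = O + (16, 8) = (16, 8)
  bit 2 = 1: acc = (16, 8) + (12, 10) = (15, 1)

6P = (15, 1)


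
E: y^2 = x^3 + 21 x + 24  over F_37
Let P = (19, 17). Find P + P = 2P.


Doubling: s = (3 x1^2 + a) / (2 y1)
s = (3*19^2 + 21) / (2*17) mod 37 = 2
x3 = s^2 - 2 x1 mod 37 = 2^2 - 2*19 = 3
y3 = s (x1 - x3) - y1 mod 37 = 2 * (19 - 3) - 17 = 15

2P = (3, 15)


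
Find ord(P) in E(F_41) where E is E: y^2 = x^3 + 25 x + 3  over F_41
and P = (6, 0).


Compute successive multiples of P until we hit O:
  1P = (6, 0)
  2P = O

ord(P) = 2


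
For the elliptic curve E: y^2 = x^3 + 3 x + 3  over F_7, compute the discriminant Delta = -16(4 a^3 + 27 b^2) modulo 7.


4 a^3 + 27 b^2 = 4*3^3 + 27*3^2 = 108 + 243 = 351
Delta = -16 * (351) = -5616
Delta mod 7 = 5

Delta = 5 (mod 7)


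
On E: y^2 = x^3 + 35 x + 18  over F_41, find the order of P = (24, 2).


Compute successive multiples of P until we hit O:
  1P = (24, 2)
  2P = (34, 39)
  3P = (34, 2)
  4P = (24, 39)
  5P = O

ord(P) = 5


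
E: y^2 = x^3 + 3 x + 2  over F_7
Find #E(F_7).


For each x in F_7, count y with y^2 = x^3 + 3 x + 2 mod 7:
  x = 0: RHS = 2, y in [3, 4]  -> 2 point(s)
  x = 2: RHS = 2, y in [3, 4]  -> 2 point(s)
  x = 4: RHS = 1, y in [1, 6]  -> 2 point(s)
  x = 5: RHS = 2, y in [3, 4]  -> 2 point(s)
Affine points: 8. Add the point at infinity: total = 9.

#E(F_7) = 9


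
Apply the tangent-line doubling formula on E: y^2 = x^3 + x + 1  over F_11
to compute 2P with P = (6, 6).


Doubling: s = (3 x1^2 + a) / (2 y1)
s = (3*6^2 + 1) / (2*6) mod 11 = 10
x3 = s^2 - 2 x1 mod 11 = 10^2 - 2*6 = 0
y3 = s (x1 - x3) - y1 mod 11 = 10 * (6 - 0) - 6 = 10

2P = (0, 10)


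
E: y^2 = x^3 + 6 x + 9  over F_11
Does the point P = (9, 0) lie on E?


Check whether y^2 = x^3 + 6 x + 9 (mod 11) for (x, y) = (9, 0).
LHS: y^2 = 0^2 mod 11 = 0
RHS: x^3 + 6 x + 9 = 9^3 + 6*9 + 9 mod 11 = 0
LHS = RHS

Yes, on the curve


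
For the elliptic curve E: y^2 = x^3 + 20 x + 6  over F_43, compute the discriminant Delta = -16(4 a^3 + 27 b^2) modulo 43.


4 a^3 + 27 b^2 = 4*20^3 + 27*6^2 = 32000 + 972 = 32972
Delta = -16 * (32972) = -527552
Delta mod 43 = 15

Delta = 15 (mod 43)


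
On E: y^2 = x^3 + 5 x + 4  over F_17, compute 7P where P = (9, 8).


k = 7 = 111_2 (binary, LSB first: 111)
Double-and-add from P = (9, 8):
  bit 0 = 1: acc = O + (9, 8) = (9, 8)
  bit 1 = 1: acc = (9, 8) + (14, 8) = (11, 9)
  bit 2 = 1: acc = (11, 9) + (10, 0) = (9, 9)

7P = (9, 9)


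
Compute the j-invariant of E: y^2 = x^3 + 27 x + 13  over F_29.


Delta = -16(4 a^3 + 27 b^2) mod 29 = 4
-1728 * (4 a)^3 = -1728 * (4*27)^3 mod 29 = 4
j = 4 * 4^(-1) mod 29 = 1

j = 1 (mod 29)


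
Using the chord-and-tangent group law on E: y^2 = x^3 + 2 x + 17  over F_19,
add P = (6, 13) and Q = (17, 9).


P != Q, so use the chord formula.
s = (y2 - y1) / (x2 - x1) = (15) / (11) mod 19 = 10
x3 = s^2 - x1 - x2 mod 19 = 10^2 - 6 - 17 = 1
y3 = s (x1 - x3) - y1 mod 19 = 10 * (6 - 1) - 13 = 18

P + Q = (1, 18)


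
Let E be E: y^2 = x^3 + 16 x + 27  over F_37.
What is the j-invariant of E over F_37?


Delta = -16(4 a^3 + 27 b^2) mod 37 = 17
-1728 * (4 a)^3 = -1728 * (4*16)^3 mod 37 = 26
j = 26 * 17^(-1) mod 37 = 32

j = 32 (mod 37)


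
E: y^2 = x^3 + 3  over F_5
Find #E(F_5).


For each x in F_5, count y with y^2 = x^3 + 0 x + 3 mod 5:
  x = 1: RHS = 4, y in [2, 3]  -> 2 point(s)
  x = 2: RHS = 1, y in [1, 4]  -> 2 point(s)
  x = 3: RHS = 0, y in [0]  -> 1 point(s)
Affine points: 5. Add the point at infinity: total = 6.

#E(F_5) = 6


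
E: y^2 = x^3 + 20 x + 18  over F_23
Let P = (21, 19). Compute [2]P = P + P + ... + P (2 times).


k = 2 = 10_2 (binary, LSB first: 01)
Double-and-add from P = (21, 19):
  bit 0 = 0: acc unchanged = O
  bit 1 = 1: acc = O + (20, 0) = (20, 0)

2P = (20, 0)


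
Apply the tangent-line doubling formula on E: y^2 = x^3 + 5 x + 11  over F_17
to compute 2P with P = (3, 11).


Doubling: s = (3 x1^2 + a) / (2 y1)
s = (3*3^2 + 5) / (2*11) mod 17 = 3
x3 = s^2 - 2 x1 mod 17 = 3^2 - 2*3 = 3
y3 = s (x1 - x3) - y1 mod 17 = 3 * (3 - 3) - 11 = 6

2P = (3, 6)


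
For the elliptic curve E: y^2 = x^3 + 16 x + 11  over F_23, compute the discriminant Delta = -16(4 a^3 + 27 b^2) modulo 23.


4 a^3 + 27 b^2 = 4*16^3 + 27*11^2 = 16384 + 3267 = 19651
Delta = -16 * (19651) = -314416
Delta mod 23 = 17

Delta = 17 (mod 23)


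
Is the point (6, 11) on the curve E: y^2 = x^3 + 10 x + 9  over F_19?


Check whether y^2 = x^3 + 10 x + 9 (mod 19) for (x, y) = (6, 11).
LHS: y^2 = 11^2 mod 19 = 7
RHS: x^3 + 10 x + 9 = 6^3 + 10*6 + 9 mod 19 = 0
LHS != RHS

No, not on the curve


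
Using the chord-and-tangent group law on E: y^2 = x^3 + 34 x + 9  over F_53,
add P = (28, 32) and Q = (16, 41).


P != Q, so use the chord formula.
s = (y2 - y1) / (x2 - x1) = (9) / (41) mod 53 = 39
x3 = s^2 - x1 - x2 mod 53 = 39^2 - 28 - 16 = 46
y3 = s (x1 - x3) - y1 mod 53 = 39 * (28 - 46) - 32 = 8

P + Q = (46, 8)


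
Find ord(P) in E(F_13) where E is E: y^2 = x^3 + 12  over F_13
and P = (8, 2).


Compute successive multiples of P until we hit O:
  1P = (8, 2)
  2P = (0, 5)
  3P = (9, 0)
  4P = (0, 8)
  5P = (8, 11)
  6P = O

ord(P) = 6


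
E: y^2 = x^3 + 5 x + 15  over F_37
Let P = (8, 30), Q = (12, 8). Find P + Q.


P != Q, so use the chord formula.
s = (y2 - y1) / (x2 - x1) = (15) / (4) mod 37 = 13
x3 = s^2 - x1 - x2 mod 37 = 13^2 - 8 - 12 = 1
y3 = s (x1 - x3) - y1 mod 37 = 13 * (8 - 1) - 30 = 24

P + Q = (1, 24)


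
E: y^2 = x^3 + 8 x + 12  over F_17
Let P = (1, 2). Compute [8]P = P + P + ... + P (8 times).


k = 8 = 1000_2 (binary, LSB first: 0001)
Double-and-add from P = (1, 2):
  bit 0 = 0: acc unchanged = O
  bit 1 = 0: acc unchanged = O
  bit 2 = 0: acc unchanged = O
  bit 3 = 1: acc = O + (10, 15) = (10, 15)

8P = (10, 15)


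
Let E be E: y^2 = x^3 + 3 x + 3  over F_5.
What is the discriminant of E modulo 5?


4 a^3 + 27 b^2 = 4*3^3 + 27*3^2 = 108 + 243 = 351
Delta = -16 * (351) = -5616
Delta mod 5 = 4

Delta = 4 (mod 5)


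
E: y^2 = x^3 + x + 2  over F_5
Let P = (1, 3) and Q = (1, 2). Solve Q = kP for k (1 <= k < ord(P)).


Enumerate multiples of P until we hit Q = (1, 2):
  1P = (1, 3)
  2P = (4, 0)
  3P = (1, 2)
Match found at i = 3.

k = 3


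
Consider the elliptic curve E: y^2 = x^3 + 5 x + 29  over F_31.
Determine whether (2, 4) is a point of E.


Check whether y^2 = x^3 + 5 x + 29 (mod 31) for (x, y) = (2, 4).
LHS: y^2 = 4^2 mod 31 = 16
RHS: x^3 + 5 x + 29 = 2^3 + 5*2 + 29 mod 31 = 16
LHS = RHS

Yes, on the curve


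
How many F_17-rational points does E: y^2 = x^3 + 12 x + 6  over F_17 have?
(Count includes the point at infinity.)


For each x in F_17, count y with y^2 = x^3 + 12 x + 6 mod 17:
  x = 1: RHS = 2, y in [6, 11]  -> 2 point(s)
  x = 2: RHS = 4, y in [2, 15]  -> 2 point(s)
  x = 3: RHS = 1, y in [1, 16]  -> 2 point(s)
  x = 4: RHS = 16, y in [4, 13]  -> 2 point(s)
  x = 5: RHS = 4, y in [2, 15]  -> 2 point(s)
  x = 7: RHS = 8, y in [5, 12]  -> 2 point(s)
  x = 8: RHS = 2, y in [6, 11]  -> 2 point(s)
  x = 10: RHS = 4, y in [2, 15]  -> 2 point(s)
  x = 12: RHS = 8, y in [5, 12]  -> 2 point(s)
  x = 13: RHS = 13, y in [8, 9]  -> 2 point(s)
  x = 15: RHS = 8, y in [5, 12]  -> 2 point(s)
Affine points: 22. Add the point at infinity: total = 23.

#E(F_17) = 23


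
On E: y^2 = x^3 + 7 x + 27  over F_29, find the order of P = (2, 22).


Compute successive multiples of P until we hit O:
  1P = (2, 22)
  2P = (19, 28)
  3P = (1, 21)
  4P = (27, 11)
  5P = (13, 13)
  6P = (7, 19)
  7P = (25, 15)
  8P = (9, 23)
  ... (continuing to 29P)
  29P = O

ord(P) = 29


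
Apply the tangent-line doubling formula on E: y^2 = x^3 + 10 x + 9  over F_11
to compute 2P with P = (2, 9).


Doubling: s = (3 x1^2 + a) / (2 y1)
s = (3*2^2 + 10) / (2*9) mod 11 = 0
x3 = s^2 - 2 x1 mod 11 = 0^2 - 2*2 = 7
y3 = s (x1 - x3) - y1 mod 11 = 0 * (2 - 7) - 9 = 2

2P = (7, 2)


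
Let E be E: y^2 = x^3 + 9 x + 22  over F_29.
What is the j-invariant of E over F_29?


Delta = -16(4 a^3 + 27 b^2) mod 29 = 7
-1728 * (4 a)^3 = -1728 * (4*9)^3 mod 29 = 27
j = 27 * 7^(-1) mod 29 = 8

j = 8 (mod 29)


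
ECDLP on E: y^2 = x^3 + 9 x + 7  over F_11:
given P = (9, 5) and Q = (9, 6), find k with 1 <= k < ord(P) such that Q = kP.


Enumerate multiples of P until we hit Q = (9, 6):
  1P = (9, 5)
  2P = (5, 10)
  3P = (2, 0)
  4P = (5, 1)
  5P = (9, 6)
Match found at i = 5.

k = 5


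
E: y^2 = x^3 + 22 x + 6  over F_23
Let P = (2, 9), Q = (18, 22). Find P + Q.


P != Q, so use the chord formula.
s = (y2 - y1) / (x2 - x1) = (13) / (16) mod 23 = 8
x3 = s^2 - x1 - x2 mod 23 = 8^2 - 2 - 18 = 21
y3 = s (x1 - x3) - y1 mod 23 = 8 * (2 - 21) - 9 = 0

P + Q = (21, 0)


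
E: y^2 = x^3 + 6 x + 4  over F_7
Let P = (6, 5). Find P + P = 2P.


Doubling: s = (3 x1^2 + a) / (2 y1)
s = (3*6^2 + 6) / (2*5) mod 7 = 3
x3 = s^2 - 2 x1 mod 7 = 3^2 - 2*6 = 4
y3 = s (x1 - x3) - y1 mod 7 = 3 * (6 - 4) - 5 = 1

2P = (4, 1)


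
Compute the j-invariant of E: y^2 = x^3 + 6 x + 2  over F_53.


Delta = -16(4 a^3 + 27 b^2) mod 53 = 30
-1728 * (4 a)^3 = -1728 * (4*6)^3 mod 53 = 23
j = 23 * 30^(-1) mod 53 = 52

j = 52 (mod 53)


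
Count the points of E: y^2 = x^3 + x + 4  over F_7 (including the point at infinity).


For each x in F_7, count y with y^2 = x^3 + 1 x + 4 mod 7:
  x = 0: RHS = 4, y in [2, 5]  -> 2 point(s)
  x = 2: RHS = 0, y in [0]  -> 1 point(s)
  x = 4: RHS = 2, y in [3, 4]  -> 2 point(s)
  x = 5: RHS = 1, y in [1, 6]  -> 2 point(s)
  x = 6: RHS = 2, y in [3, 4]  -> 2 point(s)
Affine points: 9. Add the point at infinity: total = 10.

#E(F_7) = 10


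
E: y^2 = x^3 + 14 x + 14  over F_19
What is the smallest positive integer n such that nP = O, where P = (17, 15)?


Compute successive multiples of P until we hit O:
  1P = (17, 15)
  2P = (11, 13)
  3P = (8, 7)
  4P = (3, 8)
  5P = (4, 1)
  6P = (14, 16)
  7P = (5, 0)
  8P = (14, 3)
  ... (continuing to 14P)
  14P = O

ord(P) = 14


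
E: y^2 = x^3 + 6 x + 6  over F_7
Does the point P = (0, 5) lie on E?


Check whether y^2 = x^3 + 6 x + 6 (mod 7) for (x, y) = (0, 5).
LHS: y^2 = 5^2 mod 7 = 4
RHS: x^3 + 6 x + 6 = 0^3 + 6*0 + 6 mod 7 = 6
LHS != RHS

No, not on the curve


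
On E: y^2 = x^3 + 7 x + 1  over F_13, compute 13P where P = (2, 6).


k = 13 = 1101_2 (binary, LSB first: 1011)
Double-and-add from P = (2, 6):
  bit 0 = 1: acc = O + (2, 6) = (2, 6)
  bit 1 = 0: acc unchanged = (2, 6)
  bit 2 = 1: acc = (2, 6) + (0, 12) = (7, 9)
  bit 3 = 1: acc = (7, 9) + (9, 0) = (1, 3)

13P = (1, 3)


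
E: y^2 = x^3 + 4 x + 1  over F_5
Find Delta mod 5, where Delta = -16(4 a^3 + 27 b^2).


4 a^3 + 27 b^2 = 4*4^3 + 27*1^2 = 256 + 27 = 283
Delta = -16 * (283) = -4528
Delta mod 5 = 2

Delta = 2 (mod 5)


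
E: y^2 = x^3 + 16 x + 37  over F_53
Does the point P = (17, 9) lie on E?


Check whether y^2 = x^3 + 16 x + 37 (mod 53) for (x, y) = (17, 9).
LHS: y^2 = 9^2 mod 53 = 28
RHS: x^3 + 16 x + 37 = 17^3 + 16*17 + 37 mod 53 = 28
LHS = RHS

Yes, on the curve


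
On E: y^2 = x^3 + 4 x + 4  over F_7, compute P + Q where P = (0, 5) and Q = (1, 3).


P != Q, so use the chord formula.
s = (y2 - y1) / (x2 - x1) = (5) / (1) mod 7 = 5
x3 = s^2 - x1 - x2 mod 7 = 5^2 - 0 - 1 = 3
y3 = s (x1 - x3) - y1 mod 7 = 5 * (0 - 3) - 5 = 1

P + Q = (3, 1)


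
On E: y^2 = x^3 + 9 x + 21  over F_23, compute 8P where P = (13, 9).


k = 8 = 1000_2 (binary, LSB first: 0001)
Double-and-add from P = (13, 9):
  bit 0 = 0: acc unchanged = O
  bit 1 = 0: acc unchanged = O
  bit 2 = 0: acc unchanged = O
  bit 3 = 1: acc = O + (4, 12) = (4, 12)

8P = (4, 12)


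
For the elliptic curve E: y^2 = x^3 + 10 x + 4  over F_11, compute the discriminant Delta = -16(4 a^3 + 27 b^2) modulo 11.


4 a^3 + 27 b^2 = 4*10^3 + 27*4^2 = 4000 + 432 = 4432
Delta = -16 * (4432) = -70912
Delta mod 11 = 5

Delta = 5 (mod 11)


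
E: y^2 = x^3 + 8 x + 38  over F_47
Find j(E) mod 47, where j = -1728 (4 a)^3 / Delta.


Delta = -16(4 a^3 + 27 b^2) mod 47 = 14
-1728 * (4 a)^3 = -1728 * (4*8)^3 mod 47 = 5
j = 5 * 14^(-1) mod 47 = 44

j = 44 (mod 47)


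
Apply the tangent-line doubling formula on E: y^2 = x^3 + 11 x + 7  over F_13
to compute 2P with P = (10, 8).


Doubling: s = (3 x1^2 + a) / (2 y1)
s = (3*10^2 + 11) / (2*8) mod 13 = 4
x3 = s^2 - 2 x1 mod 13 = 4^2 - 2*10 = 9
y3 = s (x1 - x3) - y1 mod 13 = 4 * (10 - 9) - 8 = 9

2P = (9, 9)


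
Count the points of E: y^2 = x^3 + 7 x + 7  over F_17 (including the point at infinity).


For each x in F_17, count y with y^2 = x^3 + 7 x + 7 mod 17:
  x = 1: RHS = 15, y in [7, 10]  -> 2 point(s)
  x = 3: RHS = 4, y in [2, 15]  -> 2 point(s)
  x = 7: RHS = 8, y in [5, 12]  -> 2 point(s)
  x = 9: RHS = 0, y in [0]  -> 1 point(s)
  x = 11: RHS = 4, y in [2, 15]  -> 2 point(s)
  x = 12: RHS = 0, y in [0]  -> 1 point(s)
  x = 13: RHS = 0, y in [0]  -> 1 point(s)
  x = 15: RHS = 2, y in [6, 11]  -> 2 point(s)
  x = 16: RHS = 16, y in [4, 13]  -> 2 point(s)
Affine points: 15. Add the point at infinity: total = 16.

#E(F_17) = 16


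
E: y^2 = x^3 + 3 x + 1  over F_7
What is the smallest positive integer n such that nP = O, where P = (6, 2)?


Compute successive multiples of P until we hit O:
  1P = (6, 2)
  2P = (6, 5)
  3P = O

ord(P) = 3


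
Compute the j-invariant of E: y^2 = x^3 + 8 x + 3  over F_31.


Delta = -16(4 a^3 + 27 b^2) mod 31 = 17
-1728 * (4 a)^3 = -1728 * (4*8)^3 mod 31 = 8
j = 8 * 17^(-1) mod 31 = 26

j = 26 (mod 31)


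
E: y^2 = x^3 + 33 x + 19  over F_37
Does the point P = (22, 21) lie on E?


Check whether y^2 = x^3 + 33 x + 19 (mod 37) for (x, y) = (22, 21).
LHS: y^2 = 21^2 mod 37 = 34
RHS: x^3 + 33 x + 19 = 22^3 + 33*22 + 19 mod 37 = 34
LHS = RHS

Yes, on the curve


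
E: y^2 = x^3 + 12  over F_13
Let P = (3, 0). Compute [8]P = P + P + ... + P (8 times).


k = 8 = 1000_2 (binary, LSB first: 0001)
Double-and-add from P = (3, 0):
  bit 0 = 0: acc unchanged = O
  bit 1 = 0: acc unchanged = O
  bit 2 = 0: acc unchanged = O
  bit 3 = 1: acc = O + O = O

8P = O


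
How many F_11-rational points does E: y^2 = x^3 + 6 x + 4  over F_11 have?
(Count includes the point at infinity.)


For each x in F_11, count y with y^2 = x^3 + 6 x + 4 mod 11:
  x = 0: RHS = 4, y in [2, 9]  -> 2 point(s)
  x = 1: RHS = 0, y in [0]  -> 1 point(s)
  x = 3: RHS = 5, y in [4, 7]  -> 2 point(s)
  x = 4: RHS = 4, y in [2, 9]  -> 2 point(s)
  x = 5: RHS = 5, y in [4, 7]  -> 2 point(s)
  x = 6: RHS = 3, y in [5, 6]  -> 2 point(s)
  x = 7: RHS = 4, y in [2, 9]  -> 2 point(s)
  x = 8: RHS = 3, y in [5, 6]  -> 2 point(s)
Affine points: 15. Add the point at infinity: total = 16.

#E(F_11) = 16


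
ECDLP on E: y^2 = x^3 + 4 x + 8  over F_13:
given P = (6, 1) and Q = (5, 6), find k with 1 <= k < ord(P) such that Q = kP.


Enumerate multiples of P until we hit Q = (5, 6):
  1P = (6, 1)
  2P = (4, 7)
  3P = (12, 4)
  4P = (5, 6)
Match found at i = 4.

k = 4


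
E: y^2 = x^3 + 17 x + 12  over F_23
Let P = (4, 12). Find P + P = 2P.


Doubling: s = (3 x1^2 + a) / (2 y1)
s = (3*4^2 + 17) / (2*12) mod 23 = 19
x3 = s^2 - 2 x1 mod 23 = 19^2 - 2*4 = 8
y3 = s (x1 - x3) - y1 mod 23 = 19 * (4 - 8) - 12 = 4

2P = (8, 4)


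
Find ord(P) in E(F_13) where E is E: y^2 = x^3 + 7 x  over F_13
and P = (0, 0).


Compute successive multiples of P until we hit O:
  1P = (0, 0)
  2P = O

ord(P) = 2
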